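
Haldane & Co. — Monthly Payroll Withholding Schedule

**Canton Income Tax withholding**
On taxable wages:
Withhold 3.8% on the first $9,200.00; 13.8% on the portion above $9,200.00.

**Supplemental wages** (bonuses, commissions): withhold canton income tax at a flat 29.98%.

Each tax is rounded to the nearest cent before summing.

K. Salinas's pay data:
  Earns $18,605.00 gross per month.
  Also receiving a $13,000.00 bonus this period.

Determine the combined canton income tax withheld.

Canton Income Tax: taxable = $18,605.00
  $349.60 + 13.8% × ($18,605.00 − $9,200.00) = $349.60 + 13.8% × $9,405.00 = $1,647.49
Supplemental (29.98% flat on bonus): 29.98% × $13,000.00 = $3,897.40
Total canton income tax: $1,647.49 + $3,897.40 = $5,544.89

$5,544.89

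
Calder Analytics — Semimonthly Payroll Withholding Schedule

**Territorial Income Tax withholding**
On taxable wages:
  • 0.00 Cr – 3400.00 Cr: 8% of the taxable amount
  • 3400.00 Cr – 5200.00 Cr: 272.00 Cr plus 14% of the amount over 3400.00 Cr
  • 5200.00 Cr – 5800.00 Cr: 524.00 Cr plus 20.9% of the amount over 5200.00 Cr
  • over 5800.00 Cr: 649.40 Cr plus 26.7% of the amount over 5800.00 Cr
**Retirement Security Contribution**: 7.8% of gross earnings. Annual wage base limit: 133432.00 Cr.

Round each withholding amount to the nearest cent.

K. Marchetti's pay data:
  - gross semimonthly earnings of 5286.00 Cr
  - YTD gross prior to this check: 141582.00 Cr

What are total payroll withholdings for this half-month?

541.97 Cr

Territorial Income Tax: taxable = 5286.00 Cr
  524.00 Cr + 20.9% × (5286.00 Cr − 5200.00 Cr) = 524.00 Cr + 20.9% × 86.00 Cr = 541.97 Cr
Retirement Security Contribution: YTD 141582.00 Cr ≥ cap 133432.00 Cr → 0.00 Cr
Total: 541.97 Cr + 0.00 Cr = 541.97 Cr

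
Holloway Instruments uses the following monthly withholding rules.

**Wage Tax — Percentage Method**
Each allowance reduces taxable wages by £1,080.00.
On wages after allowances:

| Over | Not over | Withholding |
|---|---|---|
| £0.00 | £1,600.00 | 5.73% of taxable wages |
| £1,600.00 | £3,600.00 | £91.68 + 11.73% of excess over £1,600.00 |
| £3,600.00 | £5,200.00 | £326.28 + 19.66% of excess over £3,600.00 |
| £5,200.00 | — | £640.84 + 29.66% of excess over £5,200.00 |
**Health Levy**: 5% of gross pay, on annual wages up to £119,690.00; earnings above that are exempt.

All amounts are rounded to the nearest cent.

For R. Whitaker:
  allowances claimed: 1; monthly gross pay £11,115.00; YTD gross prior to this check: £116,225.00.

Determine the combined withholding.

£2,248.15

Wage Tax: taxable = £11,115.00 − 1×£1,080.00 = £10,035.00
  £640.84 + 29.66% × (£10,035.00 − £5,200.00) = £640.84 + 29.66% × £4,835.00 = £2,074.90
Health Levy: cap £119,690.00 − YTD £116,225.00 = £3,465.00 subject; 5% × £3,465.00 = £173.25
Total: £2,074.90 + £173.25 = £2,248.15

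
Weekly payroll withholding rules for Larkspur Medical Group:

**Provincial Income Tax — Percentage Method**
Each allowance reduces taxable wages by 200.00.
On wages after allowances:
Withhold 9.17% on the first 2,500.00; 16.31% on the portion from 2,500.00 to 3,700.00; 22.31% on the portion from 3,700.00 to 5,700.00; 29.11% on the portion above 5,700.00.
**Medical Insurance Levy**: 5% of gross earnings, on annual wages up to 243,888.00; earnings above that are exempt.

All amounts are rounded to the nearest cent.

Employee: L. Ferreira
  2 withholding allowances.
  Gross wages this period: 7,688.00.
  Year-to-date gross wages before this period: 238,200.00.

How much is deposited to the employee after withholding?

6,070.16

Provincial Income Tax: taxable = 7,688.00 − 2×200.00 = 7,288.00
  871.17 + 29.11% × (7,288.00 − 5,700.00) = 871.17 + 29.11% × 1,588.00 = 1,333.44
Medical Insurance Levy: cap 243,888.00 − YTD 238,200.00 = 5,688.00 subject; 5% × 5,688.00 = 284.40
Total withheld: 1,333.44 + 284.40 = 1,617.84
Net pay: 7,688.00 − 1,617.84 = 6,070.16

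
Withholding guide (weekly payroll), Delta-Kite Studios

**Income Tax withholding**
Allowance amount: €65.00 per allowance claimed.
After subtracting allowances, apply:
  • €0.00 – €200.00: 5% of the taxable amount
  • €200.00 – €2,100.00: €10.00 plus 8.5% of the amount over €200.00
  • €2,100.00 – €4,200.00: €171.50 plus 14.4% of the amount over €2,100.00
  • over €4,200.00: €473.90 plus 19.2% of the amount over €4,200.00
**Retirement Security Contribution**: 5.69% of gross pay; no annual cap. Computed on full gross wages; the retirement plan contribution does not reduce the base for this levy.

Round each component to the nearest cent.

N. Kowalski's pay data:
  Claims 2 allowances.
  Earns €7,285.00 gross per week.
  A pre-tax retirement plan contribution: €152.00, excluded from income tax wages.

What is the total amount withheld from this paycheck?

Income Tax: taxable = €7,285.00 − €152.00 − 2×€65.00 = €7,003.00
  €473.90 + 19.2% × (€7,003.00 − €4,200.00) = €473.90 + 19.2% × €2,803.00 = €1,012.08
Retirement Security Contribution: 5.69% × €7,285.00 = €414.52
Total: €1,012.08 + €414.52 = €1,426.60

€1,426.60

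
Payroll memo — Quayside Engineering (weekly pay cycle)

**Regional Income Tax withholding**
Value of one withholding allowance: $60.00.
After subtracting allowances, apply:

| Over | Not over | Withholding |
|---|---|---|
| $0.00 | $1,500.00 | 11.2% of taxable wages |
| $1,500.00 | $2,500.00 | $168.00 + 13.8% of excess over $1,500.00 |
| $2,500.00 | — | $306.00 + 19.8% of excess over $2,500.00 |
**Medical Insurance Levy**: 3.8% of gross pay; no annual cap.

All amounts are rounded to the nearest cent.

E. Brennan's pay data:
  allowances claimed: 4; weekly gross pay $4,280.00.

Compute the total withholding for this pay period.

Regional Income Tax: taxable = $4,280.00 − 4×$60.00 = $4,040.00
  $306.00 + 19.8% × ($4,040.00 − $2,500.00) = $306.00 + 19.8% × $1,540.00 = $610.92
Medical Insurance Levy: 3.8% × $4,280.00 = $162.64
Total: $610.92 + $162.64 = $773.56

$773.56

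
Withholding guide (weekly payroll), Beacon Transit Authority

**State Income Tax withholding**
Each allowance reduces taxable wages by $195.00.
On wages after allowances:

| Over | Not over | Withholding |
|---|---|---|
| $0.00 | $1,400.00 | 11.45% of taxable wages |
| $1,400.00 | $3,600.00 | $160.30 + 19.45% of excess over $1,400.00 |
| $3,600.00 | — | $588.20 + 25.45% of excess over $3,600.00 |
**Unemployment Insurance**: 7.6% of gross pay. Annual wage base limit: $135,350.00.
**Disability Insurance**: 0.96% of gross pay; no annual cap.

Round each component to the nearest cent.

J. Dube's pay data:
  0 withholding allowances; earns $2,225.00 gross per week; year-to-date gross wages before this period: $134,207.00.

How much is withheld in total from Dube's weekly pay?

State Income Tax: taxable = $2,225.00
  $160.30 + 19.45% × ($2,225.00 − $1,400.00) = $160.30 + 19.45% × $825.00 = $320.76
Unemployment Insurance: cap $135,350.00 − YTD $134,207.00 = $1,143.00 subject; 7.6% × $1,143.00 = $86.87
Disability Insurance: 0.96% × $2,225.00 = $21.36
Total: $320.76 + $86.87 + $21.36 = $428.99

$428.99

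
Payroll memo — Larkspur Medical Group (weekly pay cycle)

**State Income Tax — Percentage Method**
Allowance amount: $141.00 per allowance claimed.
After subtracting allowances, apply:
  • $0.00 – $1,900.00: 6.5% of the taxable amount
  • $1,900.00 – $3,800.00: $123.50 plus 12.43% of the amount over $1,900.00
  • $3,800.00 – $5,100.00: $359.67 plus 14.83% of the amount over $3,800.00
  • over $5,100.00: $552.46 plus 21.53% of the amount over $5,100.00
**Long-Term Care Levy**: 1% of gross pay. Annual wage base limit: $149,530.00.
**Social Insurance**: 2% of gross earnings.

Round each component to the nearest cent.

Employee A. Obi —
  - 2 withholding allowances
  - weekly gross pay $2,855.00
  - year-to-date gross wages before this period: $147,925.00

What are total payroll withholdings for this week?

State Income Tax: taxable = $2,855.00 − 2×$141.00 = $2,573.00
  $123.50 + 12.43% × ($2,573.00 − $1,900.00) = $123.50 + 12.43% × $673.00 = $207.15
Long-Term Care Levy: cap $149,530.00 − YTD $147,925.00 = $1,605.00 subject; 1% × $1,605.00 = $16.05
Social Insurance: 2% × $2,855.00 = $57.10
Total: $207.15 + $16.05 + $57.10 = $280.30

$280.30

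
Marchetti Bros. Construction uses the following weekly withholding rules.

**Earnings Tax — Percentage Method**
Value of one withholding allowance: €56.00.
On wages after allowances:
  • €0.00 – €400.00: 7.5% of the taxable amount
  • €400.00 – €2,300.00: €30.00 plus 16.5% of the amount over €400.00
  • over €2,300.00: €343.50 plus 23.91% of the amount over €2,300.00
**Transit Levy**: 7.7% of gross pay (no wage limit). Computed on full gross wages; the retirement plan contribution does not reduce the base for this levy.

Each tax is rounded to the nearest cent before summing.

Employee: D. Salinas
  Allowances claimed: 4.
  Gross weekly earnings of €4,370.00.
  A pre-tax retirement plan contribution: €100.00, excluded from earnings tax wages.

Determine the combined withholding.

Earnings Tax: taxable = €4,370.00 − €100.00 − 4×€56.00 = €4,046.00
  €343.50 + 23.91% × (€4,046.00 − €2,300.00) = €343.50 + 23.91% × €1,746.00 = €760.97
Transit Levy: 7.7% × €4,370.00 = €336.49
Total: €760.97 + €336.49 = €1,097.46

€1,097.46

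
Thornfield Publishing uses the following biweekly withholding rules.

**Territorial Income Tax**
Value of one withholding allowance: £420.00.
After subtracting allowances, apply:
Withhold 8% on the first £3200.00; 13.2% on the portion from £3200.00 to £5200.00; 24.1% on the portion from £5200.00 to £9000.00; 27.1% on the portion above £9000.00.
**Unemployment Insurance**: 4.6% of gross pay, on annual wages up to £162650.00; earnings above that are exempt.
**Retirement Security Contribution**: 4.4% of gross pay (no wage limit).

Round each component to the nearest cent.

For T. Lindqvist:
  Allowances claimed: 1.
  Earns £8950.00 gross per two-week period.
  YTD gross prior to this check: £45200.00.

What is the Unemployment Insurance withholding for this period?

Unemployment Insurance: 4.6% × £8950.00 = £411.70

£411.70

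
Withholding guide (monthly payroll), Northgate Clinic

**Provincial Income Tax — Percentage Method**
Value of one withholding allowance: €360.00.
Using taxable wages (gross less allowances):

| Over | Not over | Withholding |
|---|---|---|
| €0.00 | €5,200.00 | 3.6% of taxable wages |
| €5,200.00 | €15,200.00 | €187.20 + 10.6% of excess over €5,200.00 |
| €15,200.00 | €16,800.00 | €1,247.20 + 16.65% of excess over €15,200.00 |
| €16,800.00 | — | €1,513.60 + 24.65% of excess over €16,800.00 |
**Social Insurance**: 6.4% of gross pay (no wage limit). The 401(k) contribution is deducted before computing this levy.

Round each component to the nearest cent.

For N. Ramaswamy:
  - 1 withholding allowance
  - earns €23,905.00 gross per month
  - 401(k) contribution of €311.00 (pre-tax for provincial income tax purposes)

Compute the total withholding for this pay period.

Provincial Income Tax: taxable = €23,905.00 − €311.00 − 1×€360.00 = €23,234.00
  €1,513.60 + 24.65% × (€23,234.00 − €16,800.00) = €1,513.60 + 24.65% × €6,434.00 = €3,099.58
Social Insurance: 6.4% × €23,594.00 = €1,510.02
Total: €3,099.58 + €1,510.02 = €4,609.60

€4,609.60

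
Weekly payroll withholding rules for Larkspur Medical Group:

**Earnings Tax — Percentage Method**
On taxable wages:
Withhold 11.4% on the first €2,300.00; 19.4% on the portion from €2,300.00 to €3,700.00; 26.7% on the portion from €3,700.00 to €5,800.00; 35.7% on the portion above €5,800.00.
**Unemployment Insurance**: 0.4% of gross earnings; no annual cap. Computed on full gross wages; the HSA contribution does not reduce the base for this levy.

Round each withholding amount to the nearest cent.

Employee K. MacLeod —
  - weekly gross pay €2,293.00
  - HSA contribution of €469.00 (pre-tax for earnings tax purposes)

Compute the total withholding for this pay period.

Earnings Tax: taxable = €2,293.00 − €469.00 = €1,824.00
  11.4% × €1,824.00 = €207.94
Unemployment Insurance: 0.4% × €2,293.00 = €9.17
Total: €207.94 + €9.17 = €217.11

€217.11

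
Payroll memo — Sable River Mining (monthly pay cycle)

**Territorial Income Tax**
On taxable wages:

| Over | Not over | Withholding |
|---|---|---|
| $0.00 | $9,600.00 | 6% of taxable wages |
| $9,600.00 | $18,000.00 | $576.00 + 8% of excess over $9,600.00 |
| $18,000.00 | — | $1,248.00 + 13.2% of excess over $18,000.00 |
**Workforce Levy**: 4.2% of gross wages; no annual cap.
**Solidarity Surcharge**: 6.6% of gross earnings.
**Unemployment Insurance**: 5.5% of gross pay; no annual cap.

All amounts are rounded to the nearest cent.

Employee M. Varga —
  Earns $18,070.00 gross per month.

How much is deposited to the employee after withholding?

$13,867.35

Territorial Income Tax: taxable = $18,070.00
  $1,248.00 + 13.2% × ($18,070.00 − $18,000.00) = $1,248.00 + 13.2% × $70.00 = $1,257.24
Workforce Levy: 4.2% × $18,070.00 = $758.94
Solidarity Surcharge: 6.6% × $18,070.00 = $1,192.62
Unemployment Insurance: 5.5% × $18,070.00 = $993.85
Total withheld: $1,257.24 + $758.94 + $1,192.62 + $993.85 = $4,202.65
Net pay: $18,070.00 − $4,202.65 = $13,867.35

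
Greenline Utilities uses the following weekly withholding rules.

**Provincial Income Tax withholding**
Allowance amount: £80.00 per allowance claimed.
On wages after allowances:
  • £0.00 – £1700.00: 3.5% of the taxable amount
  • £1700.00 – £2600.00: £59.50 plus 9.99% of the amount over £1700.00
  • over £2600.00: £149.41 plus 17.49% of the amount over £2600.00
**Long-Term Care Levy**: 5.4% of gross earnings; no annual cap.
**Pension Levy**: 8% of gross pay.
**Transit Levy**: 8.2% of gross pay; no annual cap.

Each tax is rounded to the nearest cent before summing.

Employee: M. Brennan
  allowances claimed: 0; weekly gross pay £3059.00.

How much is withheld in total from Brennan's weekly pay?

£890.44

Provincial Income Tax: taxable = £3059.00
  £149.41 + 17.49% × (£3059.00 − £2600.00) = £149.41 + 17.49% × £459.00 = £229.69
Long-Term Care Levy: 5.4% × £3059.00 = £165.19
Pension Levy: 8% × £3059.00 = £244.72
Transit Levy: 8.2% × £3059.00 = £250.84
Total: £229.69 + £165.19 + £244.72 + £250.84 = £890.44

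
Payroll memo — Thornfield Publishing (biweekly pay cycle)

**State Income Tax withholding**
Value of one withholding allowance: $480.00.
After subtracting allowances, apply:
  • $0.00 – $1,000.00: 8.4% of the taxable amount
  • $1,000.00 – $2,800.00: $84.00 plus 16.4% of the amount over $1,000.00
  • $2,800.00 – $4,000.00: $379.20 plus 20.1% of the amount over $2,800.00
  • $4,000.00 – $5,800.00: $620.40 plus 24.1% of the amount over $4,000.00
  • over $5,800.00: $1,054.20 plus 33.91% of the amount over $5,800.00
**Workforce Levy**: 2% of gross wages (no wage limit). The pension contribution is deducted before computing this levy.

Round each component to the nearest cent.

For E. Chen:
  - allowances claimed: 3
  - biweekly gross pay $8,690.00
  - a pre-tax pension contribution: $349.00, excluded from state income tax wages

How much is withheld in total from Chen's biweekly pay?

State Income Tax: taxable = $8,690.00 − $349.00 − 3×$480.00 = $6,901.00
  $1,054.20 + 33.91% × ($6,901.00 − $5,800.00) = $1,054.20 + 33.91% × $1,101.00 = $1,427.55
Workforce Levy: 2% × $8,341.00 = $166.82
Total: $1,427.55 + $166.82 = $1,594.37

$1,594.37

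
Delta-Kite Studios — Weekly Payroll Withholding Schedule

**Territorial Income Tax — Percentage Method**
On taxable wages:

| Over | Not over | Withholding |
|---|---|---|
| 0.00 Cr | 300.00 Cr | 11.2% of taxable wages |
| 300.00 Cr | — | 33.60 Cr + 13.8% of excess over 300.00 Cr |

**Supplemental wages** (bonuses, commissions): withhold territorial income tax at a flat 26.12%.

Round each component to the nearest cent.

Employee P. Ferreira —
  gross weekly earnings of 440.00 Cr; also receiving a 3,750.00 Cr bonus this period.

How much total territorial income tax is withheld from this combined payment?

1,032.42 Cr

Territorial Income Tax: taxable = 440.00 Cr
  33.60 Cr + 13.8% × (440.00 Cr − 300.00 Cr) = 33.60 Cr + 13.8% × 140.00 Cr = 52.92 Cr
Supplemental (26.12% flat on bonus): 26.12% × 3,750.00 Cr = 979.50 Cr
Total territorial income tax: 52.92 Cr + 979.50 Cr = 1,032.42 Cr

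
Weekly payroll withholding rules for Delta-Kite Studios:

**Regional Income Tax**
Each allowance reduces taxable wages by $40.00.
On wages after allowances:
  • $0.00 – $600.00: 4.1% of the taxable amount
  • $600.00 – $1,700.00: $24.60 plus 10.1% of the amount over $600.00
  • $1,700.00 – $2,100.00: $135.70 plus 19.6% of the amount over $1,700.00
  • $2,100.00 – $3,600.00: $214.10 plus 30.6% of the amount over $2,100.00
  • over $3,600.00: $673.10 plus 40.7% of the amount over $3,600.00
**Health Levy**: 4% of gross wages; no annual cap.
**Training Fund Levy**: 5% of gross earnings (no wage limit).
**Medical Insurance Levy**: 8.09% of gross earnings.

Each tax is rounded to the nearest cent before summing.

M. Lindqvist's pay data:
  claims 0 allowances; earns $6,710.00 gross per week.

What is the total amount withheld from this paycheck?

$3,085.61

Regional Income Tax: taxable = $6,710.00
  $673.10 + 40.7% × ($6,710.00 − $3,600.00) = $673.10 + 40.7% × $3,110.00 = $1,938.87
Health Levy: 4% × $6,710.00 = $268.40
Training Fund Levy: 5% × $6,710.00 = $335.50
Medical Insurance Levy: 8.09% × $6,710.00 = $542.84
Total: $1,938.87 + $268.40 + $335.50 + $542.84 = $3,085.61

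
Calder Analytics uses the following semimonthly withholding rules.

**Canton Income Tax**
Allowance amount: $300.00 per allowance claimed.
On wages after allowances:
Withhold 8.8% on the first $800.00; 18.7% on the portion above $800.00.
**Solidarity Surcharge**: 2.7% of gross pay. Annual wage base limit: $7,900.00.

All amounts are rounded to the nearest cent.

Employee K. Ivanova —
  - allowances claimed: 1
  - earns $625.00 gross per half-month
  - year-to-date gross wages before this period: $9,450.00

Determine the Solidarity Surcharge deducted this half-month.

$0.00

Solidarity Surcharge: YTD $9,450.00 ≥ cap $7,900.00 → $0.00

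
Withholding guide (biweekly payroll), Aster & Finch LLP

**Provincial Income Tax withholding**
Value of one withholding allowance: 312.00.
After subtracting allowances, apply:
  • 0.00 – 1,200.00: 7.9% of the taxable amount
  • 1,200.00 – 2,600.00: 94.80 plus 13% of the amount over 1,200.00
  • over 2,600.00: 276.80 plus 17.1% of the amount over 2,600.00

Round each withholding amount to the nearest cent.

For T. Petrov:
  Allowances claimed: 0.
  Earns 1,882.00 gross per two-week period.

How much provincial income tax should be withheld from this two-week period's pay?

Provincial Income Tax: taxable = 1,882.00
  94.80 + 13% × (1,882.00 − 1,200.00) = 94.80 + 13% × 682.00 = 183.46

183.46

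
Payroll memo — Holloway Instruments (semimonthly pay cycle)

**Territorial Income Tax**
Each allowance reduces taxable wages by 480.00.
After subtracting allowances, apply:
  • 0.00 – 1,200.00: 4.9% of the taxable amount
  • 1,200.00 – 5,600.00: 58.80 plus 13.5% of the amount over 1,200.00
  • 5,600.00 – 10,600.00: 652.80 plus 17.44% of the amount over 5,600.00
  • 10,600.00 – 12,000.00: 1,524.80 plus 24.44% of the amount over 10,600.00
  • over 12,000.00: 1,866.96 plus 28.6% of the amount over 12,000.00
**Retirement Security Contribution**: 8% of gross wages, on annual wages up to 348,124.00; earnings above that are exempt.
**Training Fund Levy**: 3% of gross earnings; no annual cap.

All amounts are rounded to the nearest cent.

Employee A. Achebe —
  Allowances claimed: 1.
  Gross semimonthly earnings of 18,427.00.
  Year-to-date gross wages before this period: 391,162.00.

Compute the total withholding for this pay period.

4,120.61

Territorial Income Tax: taxable = 18,427.00 − 1×480.00 = 17,947.00
  1,866.96 + 28.6% × (17,947.00 − 12,000.00) = 1,866.96 + 28.6% × 5,947.00 = 3,567.80
Retirement Security Contribution: YTD 391,162.00 ≥ cap 348,124.00 → 0.00
Training Fund Levy: 3% × 18,427.00 = 552.81
Total: 3,567.80 + 0.00 + 552.81 = 4,120.61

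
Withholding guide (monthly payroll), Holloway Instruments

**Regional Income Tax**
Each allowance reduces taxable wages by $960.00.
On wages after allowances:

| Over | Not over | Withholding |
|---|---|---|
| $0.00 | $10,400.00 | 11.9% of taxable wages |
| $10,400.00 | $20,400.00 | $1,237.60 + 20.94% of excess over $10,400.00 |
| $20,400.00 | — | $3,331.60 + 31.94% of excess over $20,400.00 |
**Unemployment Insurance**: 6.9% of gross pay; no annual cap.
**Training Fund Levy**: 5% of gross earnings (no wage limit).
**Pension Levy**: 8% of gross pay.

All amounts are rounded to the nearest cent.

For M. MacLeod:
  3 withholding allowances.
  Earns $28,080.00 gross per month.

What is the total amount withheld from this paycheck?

$10,452.64

Regional Income Tax: taxable = $28,080.00 − 3×$960.00 = $25,200.00
  $3,331.60 + 31.94% × ($25,200.00 − $20,400.00) = $3,331.60 + 31.94% × $4,800.00 = $4,864.72
Unemployment Insurance: 6.9% × $28,080.00 = $1,937.52
Training Fund Levy: 5% × $28,080.00 = $1,404.00
Pension Levy: 8% × $28,080.00 = $2,246.40
Total: $4,864.72 + $1,937.52 + $1,404.00 + $2,246.40 = $10,452.64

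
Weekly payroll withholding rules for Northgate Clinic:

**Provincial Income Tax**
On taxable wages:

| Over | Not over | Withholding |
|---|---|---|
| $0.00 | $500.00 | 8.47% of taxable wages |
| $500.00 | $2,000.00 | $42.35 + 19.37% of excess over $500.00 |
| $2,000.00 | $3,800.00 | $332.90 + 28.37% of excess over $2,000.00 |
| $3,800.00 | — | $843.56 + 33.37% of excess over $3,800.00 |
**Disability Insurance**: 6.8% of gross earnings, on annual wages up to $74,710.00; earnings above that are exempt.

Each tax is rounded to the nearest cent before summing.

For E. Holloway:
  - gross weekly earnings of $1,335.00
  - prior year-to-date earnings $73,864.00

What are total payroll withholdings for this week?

Provincial Income Tax: taxable = $1,335.00
  $42.35 + 19.37% × ($1,335.00 − $500.00) = $42.35 + 19.37% × $835.00 = $204.09
Disability Insurance: cap $74,710.00 − YTD $73,864.00 = $846.00 subject; 6.8% × $846.00 = $57.53
Total: $204.09 + $57.53 = $261.62

$261.62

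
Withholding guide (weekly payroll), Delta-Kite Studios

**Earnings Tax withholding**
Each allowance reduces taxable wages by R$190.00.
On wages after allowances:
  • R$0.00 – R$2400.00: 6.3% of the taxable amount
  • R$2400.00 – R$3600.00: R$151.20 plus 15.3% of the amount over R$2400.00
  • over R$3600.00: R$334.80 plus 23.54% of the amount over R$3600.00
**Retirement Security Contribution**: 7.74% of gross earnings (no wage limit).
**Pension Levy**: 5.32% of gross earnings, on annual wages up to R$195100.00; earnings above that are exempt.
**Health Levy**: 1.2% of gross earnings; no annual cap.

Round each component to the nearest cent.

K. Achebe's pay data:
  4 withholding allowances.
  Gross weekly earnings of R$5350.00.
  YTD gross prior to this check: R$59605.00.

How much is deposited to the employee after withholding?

R$4019.24

Earnings Tax: taxable = R$5350.00 − 4×R$190.00 = R$4590.00
  R$334.80 + 23.54% × (R$4590.00 − R$3600.00) = R$334.80 + 23.54% × R$990.00 = R$567.85
Retirement Security Contribution: 7.74% × R$5350.00 = R$414.09
Pension Levy: 5.32% × R$5350.00 = R$284.62
Health Levy: 1.2% × R$5350.00 = R$64.20
Total withheld: R$567.85 + R$414.09 + R$284.62 + R$64.20 = R$1330.76
Net pay: R$5350.00 − R$1330.76 = R$4019.24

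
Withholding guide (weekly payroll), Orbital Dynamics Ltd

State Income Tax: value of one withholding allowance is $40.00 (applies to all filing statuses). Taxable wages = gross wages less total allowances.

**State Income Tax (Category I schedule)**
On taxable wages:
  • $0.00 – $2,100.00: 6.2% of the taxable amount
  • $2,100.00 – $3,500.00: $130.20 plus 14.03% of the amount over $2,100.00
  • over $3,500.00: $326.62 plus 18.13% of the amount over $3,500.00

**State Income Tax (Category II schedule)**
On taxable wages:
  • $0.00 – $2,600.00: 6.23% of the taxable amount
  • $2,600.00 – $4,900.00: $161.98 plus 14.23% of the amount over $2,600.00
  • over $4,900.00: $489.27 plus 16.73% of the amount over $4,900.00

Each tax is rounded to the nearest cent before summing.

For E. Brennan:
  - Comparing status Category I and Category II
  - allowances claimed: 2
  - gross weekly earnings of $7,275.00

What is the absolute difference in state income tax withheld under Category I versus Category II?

$123.30

State Income Tax (Category I): taxable = $7,275.00 − 2×$40.00 = $7,195.00
  $326.62 + 18.13% × ($7,195.00 − $3,500.00) = $326.62 + 18.13% × $3,695.00 = $996.52
State Income Tax (Category II): taxable = $7,275.00 − 2×$40.00 = $7,195.00
  $489.27 + 16.73% × ($7,195.00 − $4,900.00) = $489.27 + 16.73% × $2,295.00 = $873.22
Difference: |$996.52 − $873.22| = $123.30 (higher under Category I)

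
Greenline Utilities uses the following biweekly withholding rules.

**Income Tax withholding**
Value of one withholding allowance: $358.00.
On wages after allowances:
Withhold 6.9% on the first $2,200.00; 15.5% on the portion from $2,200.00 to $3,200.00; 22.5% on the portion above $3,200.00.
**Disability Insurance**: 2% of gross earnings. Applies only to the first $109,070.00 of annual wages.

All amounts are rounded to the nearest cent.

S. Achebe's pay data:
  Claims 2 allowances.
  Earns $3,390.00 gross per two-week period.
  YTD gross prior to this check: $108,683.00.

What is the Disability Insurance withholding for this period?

$7.74

Disability Insurance: cap $109,070.00 − YTD $108,683.00 = $387.00 subject; 2% × $387.00 = $7.74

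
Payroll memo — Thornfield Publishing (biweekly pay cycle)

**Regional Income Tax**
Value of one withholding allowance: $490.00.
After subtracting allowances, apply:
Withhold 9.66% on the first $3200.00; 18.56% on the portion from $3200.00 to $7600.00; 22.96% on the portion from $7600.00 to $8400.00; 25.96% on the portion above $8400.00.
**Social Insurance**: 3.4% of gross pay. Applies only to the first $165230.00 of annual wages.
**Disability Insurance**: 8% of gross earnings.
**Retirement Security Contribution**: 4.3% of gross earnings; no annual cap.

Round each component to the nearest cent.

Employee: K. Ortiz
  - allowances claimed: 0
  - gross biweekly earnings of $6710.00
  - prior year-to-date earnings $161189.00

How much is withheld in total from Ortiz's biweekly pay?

Regional Income Tax: taxable = $6710.00
  $309.12 + 18.56% × ($6710.00 − $3200.00) = $309.12 + 18.56% × $3510.00 = $960.58
Social Insurance: cap $165230.00 − YTD $161189.00 = $4041.00 subject; 3.4% × $4041.00 = $137.39
Disability Insurance: 8% × $6710.00 = $536.80
Retirement Security Contribution: 4.3% × $6710.00 = $288.53
Total: $960.58 + $137.39 + $536.80 + $288.53 = $1923.30

$1923.30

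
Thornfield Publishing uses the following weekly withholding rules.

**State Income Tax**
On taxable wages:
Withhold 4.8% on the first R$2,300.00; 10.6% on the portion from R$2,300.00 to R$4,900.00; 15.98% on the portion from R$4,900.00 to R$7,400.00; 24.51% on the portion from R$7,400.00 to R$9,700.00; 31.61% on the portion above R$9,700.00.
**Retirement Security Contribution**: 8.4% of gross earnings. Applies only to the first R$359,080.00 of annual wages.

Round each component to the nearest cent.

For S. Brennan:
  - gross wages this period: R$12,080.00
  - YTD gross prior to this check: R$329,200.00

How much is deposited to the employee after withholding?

State Income Tax: taxable = R$12,080.00
  R$1,349.23 + 31.61% × (R$12,080.00 − R$9,700.00) = R$1,349.23 + 31.61% × R$2,380.00 = R$2,101.55
Retirement Security Contribution: 8.4% × R$12,080.00 = R$1,014.72
Total withheld: R$2,101.55 + R$1,014.72 = R$3,116.27
Net pay: R$12,080.00 − R$3,116.27 = R$8,963.73

R$8,963.73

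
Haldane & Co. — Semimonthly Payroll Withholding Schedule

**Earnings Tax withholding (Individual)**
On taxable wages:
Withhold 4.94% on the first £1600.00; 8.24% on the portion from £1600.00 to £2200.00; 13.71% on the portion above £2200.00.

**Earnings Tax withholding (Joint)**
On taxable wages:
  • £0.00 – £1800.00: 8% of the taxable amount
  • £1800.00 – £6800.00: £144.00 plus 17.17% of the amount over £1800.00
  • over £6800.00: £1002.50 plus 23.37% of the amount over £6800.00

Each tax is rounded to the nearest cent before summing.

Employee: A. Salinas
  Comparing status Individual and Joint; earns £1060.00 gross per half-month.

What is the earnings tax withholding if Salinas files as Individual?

£52.36

Earnings Tax (Individual): taxable = £1060.00
  4.94% × £1060.00 = £52.36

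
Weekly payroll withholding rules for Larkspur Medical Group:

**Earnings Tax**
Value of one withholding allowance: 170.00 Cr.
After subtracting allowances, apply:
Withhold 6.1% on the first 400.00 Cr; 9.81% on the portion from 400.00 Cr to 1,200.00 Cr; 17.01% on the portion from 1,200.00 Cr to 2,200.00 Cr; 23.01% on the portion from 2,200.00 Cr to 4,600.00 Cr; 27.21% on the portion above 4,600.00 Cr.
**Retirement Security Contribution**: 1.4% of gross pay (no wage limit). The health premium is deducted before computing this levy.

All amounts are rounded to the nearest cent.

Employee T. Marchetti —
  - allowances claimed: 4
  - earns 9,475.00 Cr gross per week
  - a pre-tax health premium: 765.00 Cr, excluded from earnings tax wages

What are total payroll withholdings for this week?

Earnings Tax: taxable = 9,475.00 Cr − 765.00 Cr − 4×170.00 Cr = 8,030.00 Cr
  825.22 Cr + 27.21% × (8,030.00 Cr − 4,600.00 Cr) = 825.22 Cr + 27.21% × 3,430.00 Cr = 1,758.52 Cr
Retirement Security Contribution: 1.4% × 8,710.00 Cr = 121.94 Cr
Total: 1,758.52 Cr + 121.94 Cr = 1,880.46 Cr

1,880.46 Cr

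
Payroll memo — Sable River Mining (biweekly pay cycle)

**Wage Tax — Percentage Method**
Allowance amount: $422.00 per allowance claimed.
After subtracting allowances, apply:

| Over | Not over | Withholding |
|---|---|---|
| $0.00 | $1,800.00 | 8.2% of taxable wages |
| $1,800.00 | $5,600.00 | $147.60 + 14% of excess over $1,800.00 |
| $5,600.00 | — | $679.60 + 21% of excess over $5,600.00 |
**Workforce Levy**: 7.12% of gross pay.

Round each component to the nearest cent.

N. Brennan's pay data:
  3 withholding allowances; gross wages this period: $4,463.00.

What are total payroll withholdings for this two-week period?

$660.95

Wage Tax: taxable = $4,463.00 − 3×$422.00 = $3,197.00
  $147.60 + 14% × ($3,197.00 − $1,800.00) = $147.60 + 14% × $1,397.00 = $343.18
Workforce Levy: 7.12% × $4,463.00 = $317.77
Total: $343.18 + $317.77 = $660.95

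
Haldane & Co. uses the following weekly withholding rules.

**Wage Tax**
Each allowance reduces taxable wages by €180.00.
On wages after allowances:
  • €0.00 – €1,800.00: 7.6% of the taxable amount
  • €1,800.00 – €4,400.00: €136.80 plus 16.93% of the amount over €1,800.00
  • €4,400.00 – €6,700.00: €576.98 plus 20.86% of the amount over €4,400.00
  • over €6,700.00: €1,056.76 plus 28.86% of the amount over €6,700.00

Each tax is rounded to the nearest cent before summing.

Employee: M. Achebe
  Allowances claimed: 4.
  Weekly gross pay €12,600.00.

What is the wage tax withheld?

Wage Tax: taxable = €12,600.00 − 4×€180.00 = €11,880.00
  €1,056.76 + 28.86% × (€11,880.00 − €6,700.00) = €1,056.76 + 28.86% × €5,180.00 = €2,551.71

€2,551.71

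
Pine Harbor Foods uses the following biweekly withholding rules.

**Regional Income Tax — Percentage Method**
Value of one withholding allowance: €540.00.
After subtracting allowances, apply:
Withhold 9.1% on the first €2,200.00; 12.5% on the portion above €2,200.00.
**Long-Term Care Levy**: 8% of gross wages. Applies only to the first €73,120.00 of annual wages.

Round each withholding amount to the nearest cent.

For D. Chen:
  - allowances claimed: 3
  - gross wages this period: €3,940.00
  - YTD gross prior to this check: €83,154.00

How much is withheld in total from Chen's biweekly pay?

€215.20

Regional Income Tax: taxable = €3,940.00 − 3×€540.00 = €2,320.00
  €200.20 + 12.5% × (€2,320.00 − €2,200.00) = €200.20 + 12.5% × €120.00 = €215.20
Long-Term Care Levy: YTD €83,154.00 ≥ cap €73,120.00 → €0.00
Total: €215.20 + €0.00 = €215.20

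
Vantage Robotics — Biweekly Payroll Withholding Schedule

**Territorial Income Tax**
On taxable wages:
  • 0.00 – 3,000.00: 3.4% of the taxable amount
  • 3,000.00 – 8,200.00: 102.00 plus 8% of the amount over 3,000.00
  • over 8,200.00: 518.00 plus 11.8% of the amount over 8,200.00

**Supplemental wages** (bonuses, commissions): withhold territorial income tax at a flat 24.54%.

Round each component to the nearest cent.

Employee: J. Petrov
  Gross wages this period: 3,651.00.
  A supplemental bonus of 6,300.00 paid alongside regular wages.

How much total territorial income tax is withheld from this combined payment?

Territorial Income Tax: taxable = 3,651.00
  102.00 + 8% × (3,651.00 − 3,000.00) = 102.00 + 8% × 651.00 = 154.08
Supplemental (24.54% flat on bonus): 24.54% × 6,300.00 = 1,546.02
Total territorial income tax: 154.08 + 1,546.02 = 1,700.10

1,700.10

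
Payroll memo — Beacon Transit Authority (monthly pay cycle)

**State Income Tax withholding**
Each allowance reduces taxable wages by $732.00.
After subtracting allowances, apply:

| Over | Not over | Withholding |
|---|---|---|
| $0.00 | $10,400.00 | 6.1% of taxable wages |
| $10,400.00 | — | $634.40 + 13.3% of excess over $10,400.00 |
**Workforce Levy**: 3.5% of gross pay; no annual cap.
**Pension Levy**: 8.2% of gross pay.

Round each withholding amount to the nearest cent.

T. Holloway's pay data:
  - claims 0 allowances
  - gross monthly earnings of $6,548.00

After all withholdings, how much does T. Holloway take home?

State Income Tax: taxable = $6,548.00
  6.1% × $6,548.00 = $399.43
Workforce Levy: 3.5% × $6,548.00 = $229.18
Pension Levy: 8.2% × $6,548.00 = $536.94
Total withheld: $399.43 + $229.18 + $536.94 = $1,165.55
Net pay: $6,548.00 − $1,165.55 = $5,382.45

$5,382.45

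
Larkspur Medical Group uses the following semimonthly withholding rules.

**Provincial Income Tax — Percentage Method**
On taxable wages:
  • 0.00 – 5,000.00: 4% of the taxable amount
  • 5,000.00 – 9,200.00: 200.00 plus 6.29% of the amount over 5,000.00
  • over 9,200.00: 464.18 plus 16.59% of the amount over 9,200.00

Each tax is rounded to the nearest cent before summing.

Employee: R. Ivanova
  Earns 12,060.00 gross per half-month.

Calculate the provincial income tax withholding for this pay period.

Provincial Income Tax: taxable = 12,060.00
  464.18 + 16.59% × (12,060.00 − 9,200.00) = 464.18 + 16.59% × 2,860.00 = 938.65

938.65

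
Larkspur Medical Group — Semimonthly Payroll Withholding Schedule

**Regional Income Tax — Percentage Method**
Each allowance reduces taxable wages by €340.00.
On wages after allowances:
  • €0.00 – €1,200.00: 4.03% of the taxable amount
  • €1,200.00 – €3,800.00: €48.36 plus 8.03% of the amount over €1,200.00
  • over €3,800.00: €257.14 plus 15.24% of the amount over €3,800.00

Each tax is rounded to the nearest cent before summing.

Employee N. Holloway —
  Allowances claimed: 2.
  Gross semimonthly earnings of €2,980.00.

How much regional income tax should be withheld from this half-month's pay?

Regional Income Tax: taxable = €2,980.00 − 2×€340.00 = €2,300.00
  €48.36 + 8.03% × (€2,300.00 − €1,200.00) = €48.36 + 8.03% × €1,100.00 = €136.69

€136.69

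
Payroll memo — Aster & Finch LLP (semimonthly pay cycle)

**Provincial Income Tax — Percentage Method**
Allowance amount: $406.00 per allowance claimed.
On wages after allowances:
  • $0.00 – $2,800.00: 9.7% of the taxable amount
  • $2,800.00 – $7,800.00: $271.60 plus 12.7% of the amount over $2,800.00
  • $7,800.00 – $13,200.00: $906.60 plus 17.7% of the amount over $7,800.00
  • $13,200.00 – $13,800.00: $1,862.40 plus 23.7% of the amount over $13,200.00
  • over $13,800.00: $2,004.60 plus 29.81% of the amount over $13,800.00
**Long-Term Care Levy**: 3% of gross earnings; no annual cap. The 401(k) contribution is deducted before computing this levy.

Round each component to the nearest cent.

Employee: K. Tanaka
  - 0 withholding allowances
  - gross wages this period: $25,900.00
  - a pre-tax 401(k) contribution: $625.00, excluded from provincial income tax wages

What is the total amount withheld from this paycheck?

Provincial Income Tax: taxable = $25,900.00 − $625.00 = $25,275.00
  $2,004.60 + 29.81% × ($25,275.00 − $13,800.00) = $2,004.60 + 29.81% × $11,475.00 = $5,425.30
Long-Term Care Levy: 3% × $25,275.00 = $758.25
Total: $5,425.30 + $758.25 = $6,183.55

$6,183.55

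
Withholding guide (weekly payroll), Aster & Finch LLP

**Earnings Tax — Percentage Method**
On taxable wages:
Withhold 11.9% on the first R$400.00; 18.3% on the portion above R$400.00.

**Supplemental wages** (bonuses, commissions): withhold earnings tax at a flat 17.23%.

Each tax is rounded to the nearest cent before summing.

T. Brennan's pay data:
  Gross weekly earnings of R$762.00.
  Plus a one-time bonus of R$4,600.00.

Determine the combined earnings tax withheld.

Earnings Tax: taxable = R$762.00
  R$47.60 + 18.3% × (R$762.00 − R$400.00) = R$47.60 + 18.3% × R$362.00 = R$113.85
Supplemental (17.23% flat on bonus): 17.23% × R$4,600.00 = R$792.58
Total earnings tax: R$113.85 + R$792.58 = R$906.43

R$906.43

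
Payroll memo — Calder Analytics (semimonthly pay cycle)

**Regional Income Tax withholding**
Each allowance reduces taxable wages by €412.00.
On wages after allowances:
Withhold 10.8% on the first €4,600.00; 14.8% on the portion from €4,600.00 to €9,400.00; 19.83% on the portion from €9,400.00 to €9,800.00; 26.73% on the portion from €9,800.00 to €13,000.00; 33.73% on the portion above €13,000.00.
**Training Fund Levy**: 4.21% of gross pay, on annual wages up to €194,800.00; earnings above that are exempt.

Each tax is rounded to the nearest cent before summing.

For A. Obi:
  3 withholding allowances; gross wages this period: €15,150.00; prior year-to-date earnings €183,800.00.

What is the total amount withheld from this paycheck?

€2,913.27

Regional Income Tax: taxable = €15,150.00 − 3×€412.00 = €13,914.00
  €2,141.88 + 33.73% × (€13,914.00 − €13,000.00) = €2,141.88 + 33.73% × €914.00 = €2,450.17
Training Fund Levy: cap €194,800.00 − YTD €183,800.00 = €11,000.00 subject; 4.21% × €11,000.00 = €463.10
Total: €2,450.17 + €463.10 = €2,913.27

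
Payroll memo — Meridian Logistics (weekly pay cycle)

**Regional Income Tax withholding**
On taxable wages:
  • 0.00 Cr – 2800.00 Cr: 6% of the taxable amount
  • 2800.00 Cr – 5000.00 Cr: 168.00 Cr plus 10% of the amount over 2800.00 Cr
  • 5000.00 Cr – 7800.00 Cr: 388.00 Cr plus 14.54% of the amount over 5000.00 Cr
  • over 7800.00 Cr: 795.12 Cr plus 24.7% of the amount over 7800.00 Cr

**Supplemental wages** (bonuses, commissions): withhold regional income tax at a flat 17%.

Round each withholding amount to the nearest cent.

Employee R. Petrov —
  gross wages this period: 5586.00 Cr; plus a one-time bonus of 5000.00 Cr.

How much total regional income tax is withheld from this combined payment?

1323.20 Cr

Regional Income Tax: taxable = 5586.00 Cr
  388.00 Cr + 14.54% × (5586.00 Cr − 5000.00 Cr) = 388.00 Cr + 14.54% × 586.00 Cr = 473.20 Cr
Supplemental (17% flat on bonus): 17% × 5000.00 Cr = 850.00 Cr
Total regional income tax: 473.20 Cr + 850.00 Cr = 1323.20 Cr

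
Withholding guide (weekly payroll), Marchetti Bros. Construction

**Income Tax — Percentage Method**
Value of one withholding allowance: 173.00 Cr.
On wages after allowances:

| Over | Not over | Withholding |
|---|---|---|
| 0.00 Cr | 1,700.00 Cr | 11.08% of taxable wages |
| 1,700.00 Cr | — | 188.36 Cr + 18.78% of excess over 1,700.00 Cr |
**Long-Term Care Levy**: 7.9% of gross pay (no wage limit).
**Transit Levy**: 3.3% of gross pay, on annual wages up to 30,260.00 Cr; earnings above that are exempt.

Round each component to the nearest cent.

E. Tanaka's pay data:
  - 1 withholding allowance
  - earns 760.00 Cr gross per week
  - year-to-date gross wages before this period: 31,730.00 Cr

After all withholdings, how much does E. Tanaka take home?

634.92 Cr

Income Tax: taxable = 760.00 Cr − 1×173.00 Cr = 587.00 Cr
  11.08% × 587.00 Cr = 65.04 Cr
Long-Term Care Levy: 7.9% × 760.00 Cr = 60.04 Cr
Transit Levy: YTD 31,730.00 Cr ≥ cap 30,260.00 Cr → 0.00 Cr
Total withheld: 65.04 Cr + 60.04 Cr + 0.00 Cr = 125.08 Cr
Net pay: 760.00 Cr − 125.08 Cr = 634.92 Cr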